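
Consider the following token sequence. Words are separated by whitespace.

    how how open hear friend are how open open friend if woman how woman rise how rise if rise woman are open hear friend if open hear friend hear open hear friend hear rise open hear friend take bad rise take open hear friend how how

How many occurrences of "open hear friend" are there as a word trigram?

6

Scanning the 44 overlapping trigram windows for "open hear friend":
  position 3–5: open hear friend
  position 22–24: open hear friend
  position 26–28: open hear friend
  position 30–32: open hear friend
  position 35–37: open hear friend
  position 42–44: open hear friend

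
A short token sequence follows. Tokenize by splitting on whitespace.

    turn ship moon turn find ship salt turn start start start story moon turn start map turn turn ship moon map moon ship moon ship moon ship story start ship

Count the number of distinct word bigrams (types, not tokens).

30 tokens → 29 bigram windows in total.
Repeated bigrams (each contributes count−1 duplicates):
  ship moon: 4
  moon ship: 3
  moon turn: 2
  start start: 2
  turn ship: 2
  turn start: 2
9 duplicate windows → 29 − 9 = 20 distinct.

20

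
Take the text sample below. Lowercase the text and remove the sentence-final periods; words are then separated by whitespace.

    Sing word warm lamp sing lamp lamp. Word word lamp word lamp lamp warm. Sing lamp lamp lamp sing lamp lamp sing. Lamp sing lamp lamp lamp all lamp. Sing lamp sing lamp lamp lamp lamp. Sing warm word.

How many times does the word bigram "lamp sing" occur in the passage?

7

Scanning the 38 overlapping bigram windows for "lamp sing":
  position 4–5: lamp sing
  position 18–19: lamp sing
  position 21–22: lamp sing
  position 23–24: lamp sing
  position 29–30: lamp sing
  position 31–32: lamp sing
  position 36–37: lamp sing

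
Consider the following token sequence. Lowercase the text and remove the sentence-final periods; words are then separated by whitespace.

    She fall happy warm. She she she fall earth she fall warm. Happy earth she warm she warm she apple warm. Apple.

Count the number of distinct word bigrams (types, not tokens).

14

22 tokens → 21 bigram windows in total.
Repeated bigrams (each contributes count−1 duplicates):
  she fall: 3
  warm she: 3
  earth she: 2
  she she: 2
  she warm: 2
7 duplicate windows → 21 − 7 = 14 distinct.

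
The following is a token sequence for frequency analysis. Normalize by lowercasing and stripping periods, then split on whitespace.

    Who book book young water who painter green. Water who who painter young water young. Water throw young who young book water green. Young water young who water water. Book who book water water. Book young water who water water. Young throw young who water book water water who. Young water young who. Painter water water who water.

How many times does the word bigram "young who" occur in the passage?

Scanning the 57 overlapping bigram windows for "young who":
  position 18–19: young who
  position 26–27: young who
  position 43–44: young who
  position 52–53: young who

4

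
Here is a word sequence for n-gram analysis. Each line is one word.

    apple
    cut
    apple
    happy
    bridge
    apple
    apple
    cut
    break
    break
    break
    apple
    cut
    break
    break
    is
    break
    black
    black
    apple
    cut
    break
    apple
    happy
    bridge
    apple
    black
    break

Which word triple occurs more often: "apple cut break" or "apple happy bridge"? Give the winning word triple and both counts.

"apple cut break" (3 vs 2)

"apple cut break": 3 occurrences
"apple happy bridge": 2 occurrences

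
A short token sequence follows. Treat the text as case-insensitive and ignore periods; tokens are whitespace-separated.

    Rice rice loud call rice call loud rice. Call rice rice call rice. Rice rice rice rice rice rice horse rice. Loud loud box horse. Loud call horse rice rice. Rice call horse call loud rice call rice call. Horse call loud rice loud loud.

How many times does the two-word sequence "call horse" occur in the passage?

3

Scanning the 44 overlapping bigram windows for "call horse":
  position 27–28: call horse
  position 32–33: call horse
  position 39–40: call horse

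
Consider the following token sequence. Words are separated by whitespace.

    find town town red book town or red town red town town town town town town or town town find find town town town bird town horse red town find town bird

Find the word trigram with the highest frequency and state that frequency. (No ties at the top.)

"town town town", 5 times

Trigram frequencies (highest first):
  town town town: 5
  find town town: 2
  town town red: 1
  town red book: 1
  red book town: 1
  book town or: 1
  … (19 more, each ≤ 1)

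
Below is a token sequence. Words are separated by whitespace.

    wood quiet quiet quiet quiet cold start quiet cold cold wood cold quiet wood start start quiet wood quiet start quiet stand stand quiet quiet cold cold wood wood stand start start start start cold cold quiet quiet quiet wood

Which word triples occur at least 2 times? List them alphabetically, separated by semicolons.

cold cold wood; quiet cold cold; quiet quiet cold; quiet quiet quiet; start start start

Trigram counts meeting the condition (at least 2 times):
  cold cold wood: 2
  quiet cold cold: 2
  quiet quiet cold: 2
  quiet quiet quiet: 3
  start start start: 2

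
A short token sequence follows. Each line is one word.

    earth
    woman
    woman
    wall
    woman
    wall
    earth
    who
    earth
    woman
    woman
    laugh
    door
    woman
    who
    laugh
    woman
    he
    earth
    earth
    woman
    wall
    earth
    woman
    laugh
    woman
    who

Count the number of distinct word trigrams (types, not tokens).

27 tokens → 25 trigram windows in total.
Repeated trigrams (each contributes count−1 duplicates):
  earth woman woman: 2
  woman wall earth: 2
2 duplicate windows → 25 − 2 = 23 distinct.

23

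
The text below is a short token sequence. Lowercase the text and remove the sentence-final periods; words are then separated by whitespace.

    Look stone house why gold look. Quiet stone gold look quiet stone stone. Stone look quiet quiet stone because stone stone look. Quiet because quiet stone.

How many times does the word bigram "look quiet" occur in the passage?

4

Scanning the 25 overlapping bigram windows for "look quiet":
  position 6–7: look quiet
  position 10–11: look quiet
  position 15–16: look quiet
  position 22–23: look quiet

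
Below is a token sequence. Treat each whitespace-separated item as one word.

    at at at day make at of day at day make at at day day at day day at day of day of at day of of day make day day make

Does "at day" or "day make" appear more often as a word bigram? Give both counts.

"at day" (6 vs 4)

"at day": 6 occurrences
"day make": 4 occurrences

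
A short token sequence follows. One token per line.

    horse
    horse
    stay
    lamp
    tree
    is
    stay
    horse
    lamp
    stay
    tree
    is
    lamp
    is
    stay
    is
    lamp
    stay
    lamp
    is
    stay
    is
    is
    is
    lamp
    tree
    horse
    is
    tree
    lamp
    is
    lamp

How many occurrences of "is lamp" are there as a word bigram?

4

Scanning the 31 overlapping bigram windows for "is lamp":
  position 12–13: is lamp
  position 16–17: is lamp
  position 24–25: is lamp
  position 31–32: is lamp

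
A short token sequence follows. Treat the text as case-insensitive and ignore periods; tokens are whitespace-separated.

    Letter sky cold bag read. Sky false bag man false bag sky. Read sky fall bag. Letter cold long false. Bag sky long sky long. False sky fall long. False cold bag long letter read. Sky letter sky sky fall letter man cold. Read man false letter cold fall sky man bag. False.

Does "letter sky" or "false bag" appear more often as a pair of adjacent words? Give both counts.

"letter sky": 2 occurrences
"false bag": 3 occurrences

"false bag" (3 vs 2)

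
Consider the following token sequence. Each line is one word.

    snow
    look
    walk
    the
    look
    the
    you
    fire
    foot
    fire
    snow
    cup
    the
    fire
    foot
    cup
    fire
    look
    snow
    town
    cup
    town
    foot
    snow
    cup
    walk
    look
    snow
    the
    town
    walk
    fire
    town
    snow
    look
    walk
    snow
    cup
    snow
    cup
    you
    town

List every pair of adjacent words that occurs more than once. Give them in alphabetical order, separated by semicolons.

fire foot; look snow; look walk; snow cup; snow look

Bigram counts meeting the condition (more than once):
  fire foot: 2
  look snow: 2
  look walk: 2
  snow cup: 4
  snow look: 2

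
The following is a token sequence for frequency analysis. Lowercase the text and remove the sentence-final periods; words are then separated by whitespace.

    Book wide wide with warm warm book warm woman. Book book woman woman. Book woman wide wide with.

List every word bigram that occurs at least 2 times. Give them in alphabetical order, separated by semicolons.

book woman; wide wide; wide with; woman book

Bigram counts meeting the condition (at least 2 times):
  book woman: 2
  wide wide: 2
  wide with: 2
  woman book: 2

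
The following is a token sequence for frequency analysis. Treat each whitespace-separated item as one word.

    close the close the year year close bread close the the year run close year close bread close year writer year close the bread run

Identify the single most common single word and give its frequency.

Unigram frequencies (highest first):
  close: 8
  year: 6
  the: 5
  bread: 3
  run: 2
  writer: 1

"close", 8 times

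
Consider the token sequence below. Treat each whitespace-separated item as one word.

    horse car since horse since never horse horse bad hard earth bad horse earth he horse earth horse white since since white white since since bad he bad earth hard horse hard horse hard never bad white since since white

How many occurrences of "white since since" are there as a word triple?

3

Scanning the 38 overlapping trigram windows for "white since since":
  position 19–21: white since since
  position 23–25: white since since
  position 37–39: white since since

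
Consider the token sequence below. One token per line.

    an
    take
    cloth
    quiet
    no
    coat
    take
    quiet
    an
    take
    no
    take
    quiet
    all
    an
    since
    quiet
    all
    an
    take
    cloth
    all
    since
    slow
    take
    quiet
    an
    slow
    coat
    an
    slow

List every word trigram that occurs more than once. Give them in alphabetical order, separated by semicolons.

an take cloth; quiet all an; take quiet an

Trigram counts meeting the condition (more than once):
  an take cloth: 2
  quiet all an: 2
  take quiet an: 2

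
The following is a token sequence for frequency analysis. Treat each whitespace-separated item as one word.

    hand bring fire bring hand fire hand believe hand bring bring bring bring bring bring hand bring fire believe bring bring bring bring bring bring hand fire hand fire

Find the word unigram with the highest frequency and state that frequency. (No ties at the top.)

Unigram frequencies (highest first):
  bring: 15
  hand: 7
  fire: 5
  believe: 2

"bring", 15 times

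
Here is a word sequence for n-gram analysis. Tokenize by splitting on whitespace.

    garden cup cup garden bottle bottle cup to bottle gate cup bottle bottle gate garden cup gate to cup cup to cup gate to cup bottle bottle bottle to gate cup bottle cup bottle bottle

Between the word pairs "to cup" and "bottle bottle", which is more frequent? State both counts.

"to cup": 3 occurrences
"bottle bottle": 5 occurrences

"bottle bottle" (5 vs 3)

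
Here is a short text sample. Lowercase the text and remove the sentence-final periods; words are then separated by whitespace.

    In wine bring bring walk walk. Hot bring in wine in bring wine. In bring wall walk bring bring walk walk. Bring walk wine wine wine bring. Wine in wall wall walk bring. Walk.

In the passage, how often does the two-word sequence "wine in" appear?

Scanning the 33 overlapping bigram windows for "wine in":
  position 10–11: wine in
  position 13–14: wine in
  position 28–29: wine in

3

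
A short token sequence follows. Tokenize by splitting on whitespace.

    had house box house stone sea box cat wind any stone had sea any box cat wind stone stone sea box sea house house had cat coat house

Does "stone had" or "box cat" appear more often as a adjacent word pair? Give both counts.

"stone had": 1 occurrence
"box cat": 2 occurrences

"box cat" (2 vs 1)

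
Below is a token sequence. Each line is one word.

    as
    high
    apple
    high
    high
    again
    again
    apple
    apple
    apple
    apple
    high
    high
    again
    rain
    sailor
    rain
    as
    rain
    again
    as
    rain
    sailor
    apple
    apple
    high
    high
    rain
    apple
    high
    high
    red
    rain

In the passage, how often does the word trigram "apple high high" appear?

Scanning the 31 overlapping trigram windows for "apple high high":
  position 3–5: apple high high
  position 11–13: apple high high
  position 25–27: apple high high
  position 29–31: apple high high

4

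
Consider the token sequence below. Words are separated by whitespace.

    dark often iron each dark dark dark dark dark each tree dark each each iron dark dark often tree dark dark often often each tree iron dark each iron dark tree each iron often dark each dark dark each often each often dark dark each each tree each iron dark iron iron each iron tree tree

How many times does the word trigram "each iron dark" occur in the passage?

3

Scanning the 54 overlapping trigram windows for "each iron dark":
  position 14–16: each iron dark
  position 28–30: each iron dark
  position 48–50: each iron dark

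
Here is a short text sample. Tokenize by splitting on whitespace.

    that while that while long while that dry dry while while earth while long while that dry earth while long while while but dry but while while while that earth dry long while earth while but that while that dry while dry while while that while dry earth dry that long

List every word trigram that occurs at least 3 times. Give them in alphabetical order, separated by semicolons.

while long while; while that dry

Trigram counts meeting the condition (at least 3 times):
  while long while: 3
  while that dry: 3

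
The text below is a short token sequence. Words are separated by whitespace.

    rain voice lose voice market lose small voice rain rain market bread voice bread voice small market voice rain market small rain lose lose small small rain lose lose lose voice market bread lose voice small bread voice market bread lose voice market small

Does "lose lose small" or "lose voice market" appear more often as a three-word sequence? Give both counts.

"lose voice market" (3 vs 1)

"lose lose small": 1 occurrence
"lose voice market": 3 occurrences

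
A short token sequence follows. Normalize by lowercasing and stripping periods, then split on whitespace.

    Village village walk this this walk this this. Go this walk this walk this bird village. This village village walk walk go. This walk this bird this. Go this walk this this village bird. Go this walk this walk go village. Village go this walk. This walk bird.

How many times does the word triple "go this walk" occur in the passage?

5

Scanning the 46 overlapping trigram windows for "go this walk":
  position 9–11: go this walk
  position 22–24: go this walk
  position 28–30: go this walk
  position 35–37: go this walk
  position 43–45: go this walk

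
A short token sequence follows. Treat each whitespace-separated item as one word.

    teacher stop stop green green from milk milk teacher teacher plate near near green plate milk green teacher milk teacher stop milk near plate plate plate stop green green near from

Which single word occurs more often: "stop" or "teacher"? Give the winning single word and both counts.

"teacher" (5 vs 4)

"stop": 4 occurrences
"teacher": 5 occurrences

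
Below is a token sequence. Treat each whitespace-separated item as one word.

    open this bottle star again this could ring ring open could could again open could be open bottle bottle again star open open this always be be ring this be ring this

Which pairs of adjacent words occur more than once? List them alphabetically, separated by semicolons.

be ring; open could; open this; ring this

Bigram counts meeting the condition (more than once):
  be ring: 2
  open could: 2
  open this: 2
  ring this: 2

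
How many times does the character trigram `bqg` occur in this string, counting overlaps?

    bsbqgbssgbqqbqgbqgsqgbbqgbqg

Sliding a length-3 window over the 28 characters (26 positions):
  position 3–5: bqg
  position 13–15: bqg
  position 16–18: bqg
  position 23–25: bqg
  position 26–28: bqg

5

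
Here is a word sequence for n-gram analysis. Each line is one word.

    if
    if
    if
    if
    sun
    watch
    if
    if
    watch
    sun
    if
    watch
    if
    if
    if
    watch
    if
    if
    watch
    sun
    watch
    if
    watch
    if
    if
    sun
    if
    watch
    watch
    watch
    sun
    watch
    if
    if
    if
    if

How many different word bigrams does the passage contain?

36 tokens → 35 bigram windows in total.
Repeated bigrams (each contributes count−1 duplicates):
  if if: 11
  if watch: 6
  watch if: 6
  sun watch: 3
  watch sun: 3
  if sun: 2
  sun if: 2
  watch watch: 2
27 duplicate windows → 35 − 27 = 8 distinct.

8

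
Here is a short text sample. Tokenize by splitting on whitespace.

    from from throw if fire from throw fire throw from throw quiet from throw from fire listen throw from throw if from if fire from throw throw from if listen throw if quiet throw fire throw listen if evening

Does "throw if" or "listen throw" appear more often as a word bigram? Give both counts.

"throw if": 3 occurrences
"listen throw": 2 occurrences

"throw if" (3 vs 2)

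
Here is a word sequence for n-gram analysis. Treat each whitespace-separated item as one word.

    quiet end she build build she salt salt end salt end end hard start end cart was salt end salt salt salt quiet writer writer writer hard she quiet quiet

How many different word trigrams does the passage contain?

30 tokens → 28 trigram windows in total.
Repeated trigrams (each contributes count−1 duplicates):
  salt end salt: 2
1 duplicate windows → 28 − 1 = 27 distinct.

27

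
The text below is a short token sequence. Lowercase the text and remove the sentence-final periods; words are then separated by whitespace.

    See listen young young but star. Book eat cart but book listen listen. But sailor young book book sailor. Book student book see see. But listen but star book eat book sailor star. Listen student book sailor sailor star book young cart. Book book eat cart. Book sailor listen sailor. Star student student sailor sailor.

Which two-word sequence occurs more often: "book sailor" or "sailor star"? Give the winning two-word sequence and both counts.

"book sailor" (4 vs 3)

"book sailor": 4 occurrences
"sailor star": 3 occurrences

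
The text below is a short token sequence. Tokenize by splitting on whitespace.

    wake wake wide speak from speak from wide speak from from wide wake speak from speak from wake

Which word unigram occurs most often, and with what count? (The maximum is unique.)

Unigram frequencies (highest first):
  from: 6
  speak: 5
  wake: 4
  wide: 3

"from", 6 times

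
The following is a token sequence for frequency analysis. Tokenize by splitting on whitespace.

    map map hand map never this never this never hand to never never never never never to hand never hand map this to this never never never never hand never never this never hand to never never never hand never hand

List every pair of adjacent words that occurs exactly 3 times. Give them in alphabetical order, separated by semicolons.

Bigram counts meeting the condition (exactly 3 times):
  hand never: 3
  never this: 3

hand never; never this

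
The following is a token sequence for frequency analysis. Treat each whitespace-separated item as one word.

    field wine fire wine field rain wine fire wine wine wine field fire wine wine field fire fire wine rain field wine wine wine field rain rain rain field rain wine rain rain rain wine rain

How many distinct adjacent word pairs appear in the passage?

36 tokens → 35 bigram windows in total.
Repeated bigrams (each contributes count−1 duplicates):
  wine wine: 5
  fire wine: 4
  rain rain: 4
  wine field: 4
  field rain: 3
  rain wine: 3
  wine rain: 3
  field fire: 2
  … (3 more repeated)
23 duplicate windows → 35 − 23 = 12 distinct.

12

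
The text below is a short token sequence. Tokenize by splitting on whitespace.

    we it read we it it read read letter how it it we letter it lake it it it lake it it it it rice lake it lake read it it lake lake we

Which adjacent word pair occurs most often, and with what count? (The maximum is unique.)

"it it", 8 times

Bigram frequencies (highest first):
  it it: 8
  it lake: 4
  lake it: 3
  we it: 2
  it read: 2
  read we: 1
  … (13 more, each ≤ 1)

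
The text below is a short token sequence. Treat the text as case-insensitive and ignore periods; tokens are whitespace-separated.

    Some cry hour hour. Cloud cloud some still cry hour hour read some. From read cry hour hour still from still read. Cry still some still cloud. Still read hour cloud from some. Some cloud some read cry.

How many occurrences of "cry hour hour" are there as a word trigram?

3

Scanning the 36 overlapping trigram windows for "cry hour hour":
  position 2–4: cry hour hour
  position 9–11: cry hour hour
  position 16–18: cry hour hour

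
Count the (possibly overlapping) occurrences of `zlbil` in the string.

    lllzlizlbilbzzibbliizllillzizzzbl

Sliding a length-5 window over the 33 characters (29 positions):
  position 7–11: zlbil

1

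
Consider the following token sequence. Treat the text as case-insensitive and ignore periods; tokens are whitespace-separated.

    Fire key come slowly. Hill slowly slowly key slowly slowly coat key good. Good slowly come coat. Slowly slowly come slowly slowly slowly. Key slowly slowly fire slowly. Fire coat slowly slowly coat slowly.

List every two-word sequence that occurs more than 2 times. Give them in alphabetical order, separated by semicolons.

coat slowly; slowly slowly

Bigram counts meeting the condition (more than 2 times):
  coat slowly: 3
  slowly slowly: 7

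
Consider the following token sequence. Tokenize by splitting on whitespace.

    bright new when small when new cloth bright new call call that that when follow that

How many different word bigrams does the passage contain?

14

16 tokens → 15 bigram windows in total.
Repeated bigrams (each contributes count−1 duplicates):
  bright new: 2
1 duplicate windows → 15 − 1 = 14 distinct.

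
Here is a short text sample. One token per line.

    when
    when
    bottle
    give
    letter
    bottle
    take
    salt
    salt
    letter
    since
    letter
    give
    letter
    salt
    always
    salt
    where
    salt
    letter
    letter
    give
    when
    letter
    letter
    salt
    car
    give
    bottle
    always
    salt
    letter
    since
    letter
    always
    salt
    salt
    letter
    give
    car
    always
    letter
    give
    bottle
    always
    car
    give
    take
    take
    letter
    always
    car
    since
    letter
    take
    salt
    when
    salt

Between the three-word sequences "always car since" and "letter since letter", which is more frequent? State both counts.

"always car since": 1 occurrence
"letter since letter": 2 occurrences

"letter since letter" (2 vs 1)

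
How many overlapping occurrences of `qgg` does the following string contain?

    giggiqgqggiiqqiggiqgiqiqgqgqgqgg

2

Sliding a length-3 window over the 32 characters (30 positions):
  position 8–10: qgg
  position 30–32: qgg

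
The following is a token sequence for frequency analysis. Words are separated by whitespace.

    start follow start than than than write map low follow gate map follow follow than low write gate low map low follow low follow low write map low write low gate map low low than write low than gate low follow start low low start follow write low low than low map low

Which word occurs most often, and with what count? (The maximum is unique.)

"low", 18 times

Unigram frequencies (highest first):
  low: 18
  follow: 8
  than: 7
  write: 6
  map: 6
  start: 4
  … (1 more, each ≤ 4)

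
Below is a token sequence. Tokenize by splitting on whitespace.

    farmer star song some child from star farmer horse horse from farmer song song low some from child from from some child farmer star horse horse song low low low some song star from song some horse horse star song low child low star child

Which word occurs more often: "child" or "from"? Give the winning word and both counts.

"child": 5 occurrences
"from": 6 occurrences

"from" (6 vs 5)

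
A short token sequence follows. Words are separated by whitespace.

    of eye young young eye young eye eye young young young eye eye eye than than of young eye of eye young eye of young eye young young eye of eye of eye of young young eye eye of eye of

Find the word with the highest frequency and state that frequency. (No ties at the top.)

Unigram frequencies (highest first):
  eye: 17
  young: 13
  of: 9
  than: 2

"eye", 17 times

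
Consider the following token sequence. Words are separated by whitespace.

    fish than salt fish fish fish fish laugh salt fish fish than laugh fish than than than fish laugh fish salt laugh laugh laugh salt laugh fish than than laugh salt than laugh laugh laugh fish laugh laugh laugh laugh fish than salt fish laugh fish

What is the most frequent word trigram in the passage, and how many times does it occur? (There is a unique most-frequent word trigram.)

Trigram frequencies (highest first):
  laugh laugh laugh: 4
  laugh fish than: 3
  fish than salt: 2
  than salt fish: 2
  salt fish fish: 2
  fish fish fish: 2
  … (26 more, each ≤ 2)

"laugh laugh laugh", 4 times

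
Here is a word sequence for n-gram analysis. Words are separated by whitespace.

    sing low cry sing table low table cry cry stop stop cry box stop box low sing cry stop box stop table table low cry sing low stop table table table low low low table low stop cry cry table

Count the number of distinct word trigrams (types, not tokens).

40 tokens → 38 trigram windows in total.
Repeated trigrams (each contributes count−1 duplicates):
  low cry sing: 2
  stop table table: 2
  table table low: 2
3 duplicate windows → 38 − 3 = 35 distinct.

35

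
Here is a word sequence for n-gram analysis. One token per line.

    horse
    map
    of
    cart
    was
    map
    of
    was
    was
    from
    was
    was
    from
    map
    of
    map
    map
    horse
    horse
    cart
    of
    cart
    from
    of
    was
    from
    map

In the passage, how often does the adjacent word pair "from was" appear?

1

Scanning the 26 overlapping bigram windows for "from was":
  position 10–11: from was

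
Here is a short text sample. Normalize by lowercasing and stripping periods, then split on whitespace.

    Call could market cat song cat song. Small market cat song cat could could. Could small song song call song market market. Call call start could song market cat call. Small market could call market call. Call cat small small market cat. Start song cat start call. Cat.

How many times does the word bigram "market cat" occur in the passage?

Scanning the 47 overlapping bigram windows for "market cat":
  position 3–4: market cat
  position 9–10: market cat
  position 28–29: market cat
  position 41–42: market cat

4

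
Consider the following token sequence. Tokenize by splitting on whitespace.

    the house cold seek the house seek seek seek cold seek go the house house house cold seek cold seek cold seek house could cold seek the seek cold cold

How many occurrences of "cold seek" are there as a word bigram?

6

Scanning the 29 overlapping bigram windows for "cold seek":
  position 3–4: cold seek
  position 10–11: cold seek
  position 17–18: cold seek
  position 19–20: cold seek
  position 21–22: cold seek
  position 25–26: cold seek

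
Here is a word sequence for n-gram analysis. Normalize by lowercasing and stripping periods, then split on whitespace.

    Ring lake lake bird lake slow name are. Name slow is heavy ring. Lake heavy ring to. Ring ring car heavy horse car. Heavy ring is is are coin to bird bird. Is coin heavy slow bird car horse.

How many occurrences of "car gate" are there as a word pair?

0

Scanning the 38 overlapping bigram windows for "car gate":
  (none found)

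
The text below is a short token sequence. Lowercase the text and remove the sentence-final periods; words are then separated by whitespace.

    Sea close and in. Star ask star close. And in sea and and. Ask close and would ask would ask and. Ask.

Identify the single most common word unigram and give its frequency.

Unigram frequencies (highest first):
  and: 6
  ask: 5
  close: 3
  sea: 2
  in: 2
  star: 2
  … (1 more, each ≤ 2)

"and", 6 times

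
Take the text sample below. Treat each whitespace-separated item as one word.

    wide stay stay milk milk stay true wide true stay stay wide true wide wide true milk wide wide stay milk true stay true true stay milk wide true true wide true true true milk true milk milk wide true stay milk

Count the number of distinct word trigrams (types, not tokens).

35

42 tokens → 40 trigram windows in total.
Repeated trigrams (each contributes count−1 duplicates):
  milk wide true: 2
  true stay milk: 2
  true wide true: 2
  wide true stay: 2
  wide true true: 2
5 duplicate windows → 40 − 5 = 35 distinct.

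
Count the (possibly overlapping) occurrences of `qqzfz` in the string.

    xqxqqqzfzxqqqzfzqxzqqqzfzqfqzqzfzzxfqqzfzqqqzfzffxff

Sliding a length-5 window over the 52 characters (48 positions):
  position 5–9: qqzfz
  position 12–16: qqzfz
  position 21–25: qqzfz
  position 37–41: qqzfz
  position 43–47: qqzfz

5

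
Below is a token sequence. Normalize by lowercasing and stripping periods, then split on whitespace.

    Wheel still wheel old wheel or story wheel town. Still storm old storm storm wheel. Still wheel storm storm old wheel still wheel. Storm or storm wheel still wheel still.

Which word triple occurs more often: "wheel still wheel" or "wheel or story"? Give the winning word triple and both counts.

"wheel still wheel": 4 occurrences
"wheel or story": 1 occurrence

"wheel still wheel" (4 vs 1)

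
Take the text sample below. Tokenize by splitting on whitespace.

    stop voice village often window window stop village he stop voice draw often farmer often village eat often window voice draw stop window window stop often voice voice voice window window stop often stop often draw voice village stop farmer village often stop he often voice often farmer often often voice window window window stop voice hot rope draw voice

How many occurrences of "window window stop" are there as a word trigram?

4

Scanning the 58 overlapping trigram windows for "window window stop":
  position 5–7: window window stop
  position 23–25: window window stop
  position 30–32: window window stop
  position 53–55: window window stop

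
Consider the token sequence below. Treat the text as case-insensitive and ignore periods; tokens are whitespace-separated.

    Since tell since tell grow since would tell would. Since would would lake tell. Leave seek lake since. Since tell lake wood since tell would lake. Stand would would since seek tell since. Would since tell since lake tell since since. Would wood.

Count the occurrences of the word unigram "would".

Scanning the 43 tokens for "would":
  position 7: would
  position 9: would
  position 11: would
  position 12: would
  position 25: would
  position 28: would
  position 29: would
  position 34: would
  position 42: would

9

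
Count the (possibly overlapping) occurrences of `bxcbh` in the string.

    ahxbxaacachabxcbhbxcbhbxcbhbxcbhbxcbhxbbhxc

Sliding a length-5 window over the 43 characters (39 positions):
  position 13–17: bxcbh
  position 18–22: bxcbh
  position 23–27: bxcbh
  position 28–32: bxcbh
  position 33–37: bxcbh

5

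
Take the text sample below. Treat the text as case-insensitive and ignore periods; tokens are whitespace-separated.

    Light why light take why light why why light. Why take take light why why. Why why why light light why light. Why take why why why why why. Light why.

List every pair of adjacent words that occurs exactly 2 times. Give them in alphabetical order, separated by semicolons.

Bigram counts meeting the condition (exactly 2 times):
  take why: 2
  why take: 2

take why; why take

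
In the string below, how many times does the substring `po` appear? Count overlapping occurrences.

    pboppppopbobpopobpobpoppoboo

Sliding a length-2 window over the 28 characters (27 positions):
  position 7–8: po
  position 13–14: po
  position 15–16: po
  position 18–19: po
  position 21–22: po
  position 24–25: po

6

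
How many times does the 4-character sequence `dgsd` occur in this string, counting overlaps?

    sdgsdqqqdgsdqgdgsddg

Sliding a length-4 window over the 20 characters (17 positions):
  position 2–5: dgsd
  position 9–12: dgsd
  position 15–18: dgsd

3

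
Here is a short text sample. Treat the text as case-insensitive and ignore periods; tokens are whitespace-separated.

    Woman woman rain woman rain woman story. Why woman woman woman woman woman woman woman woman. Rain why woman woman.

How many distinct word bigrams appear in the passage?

20 tokens → 19 bigram windows in total.
Repeated bigrams (each contributes count−1 duplicates):
  woman woman: 9
  woman rain: 3
  rain woman: 2
  why woman: 2
12 duplicate windows → 19 − 12 = 7 distinct.

7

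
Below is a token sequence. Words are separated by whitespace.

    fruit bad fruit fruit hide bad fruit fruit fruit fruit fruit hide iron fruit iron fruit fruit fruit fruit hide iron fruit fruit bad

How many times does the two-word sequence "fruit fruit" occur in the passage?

Scanning the 23 overlapping bigram windows for "fruit fruit":
  position 3–4: fruit fruit
  position 7–8: fruit fruit
  position 8–9: fruit fruit
  position 9–10: fruit fruit
  position 10–11: fruit fruit
  position 16–17: fruit fruit
  position 17–18: fruit fruit
  position 18–19: fruit fruit
  position 22–23: fruit fruit

9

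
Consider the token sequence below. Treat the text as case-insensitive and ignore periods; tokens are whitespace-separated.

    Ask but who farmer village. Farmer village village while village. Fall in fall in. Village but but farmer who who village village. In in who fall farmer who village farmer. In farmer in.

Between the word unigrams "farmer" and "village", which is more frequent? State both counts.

"farmer": 6 occurrences
"village": 8 occurrences

"village" (8 vs 6)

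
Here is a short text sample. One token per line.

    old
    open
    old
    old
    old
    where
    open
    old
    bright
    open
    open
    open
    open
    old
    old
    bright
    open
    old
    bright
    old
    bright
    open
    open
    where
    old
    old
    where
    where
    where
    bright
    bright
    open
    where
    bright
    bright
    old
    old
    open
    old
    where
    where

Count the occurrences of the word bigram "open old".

Scanning the 40 overlapping bigram windows for "open old":
  position 2–3: open old
  position 7–8: open old
  position 13–14: open old
  position 17–18: open old
  position 38–39: open old

5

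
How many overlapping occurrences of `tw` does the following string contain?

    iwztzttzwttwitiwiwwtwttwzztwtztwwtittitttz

5

Sliding a length-2 window over the 42 characters (41 positions):
  position 11–12: tw
  position 20–21: tw
  position 23–24: tw
  position 27–28: tw
  position 31–32: tw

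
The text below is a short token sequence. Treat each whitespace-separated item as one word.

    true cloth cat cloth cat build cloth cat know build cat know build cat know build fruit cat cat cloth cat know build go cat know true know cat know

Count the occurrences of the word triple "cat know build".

Scanning the 28 overlapping trigram windows for "cat know build":
  position 8–10: cat know build
  position 11–13: cat know build
  position 14–16: cat know build
  position 21–23: cat know build

4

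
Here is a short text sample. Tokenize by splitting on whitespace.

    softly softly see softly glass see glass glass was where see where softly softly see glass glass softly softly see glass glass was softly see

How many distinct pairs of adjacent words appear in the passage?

25 tokens → 24 bigram windows in total.
Repeated bigrams (each contributes count−1 duplicates):
  softly see: 4
  glass glass: 3
  see glass: 3
  softly softly: 3
  glass was: 2
10 duplicate windows → 24 − 10 = 14 distinct.

14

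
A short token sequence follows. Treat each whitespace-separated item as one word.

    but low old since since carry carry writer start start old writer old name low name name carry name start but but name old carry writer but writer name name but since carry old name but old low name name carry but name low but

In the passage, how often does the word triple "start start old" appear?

1

Scanning the 43 overlapping trigram windows for "start start old":
  position 9–11: start start old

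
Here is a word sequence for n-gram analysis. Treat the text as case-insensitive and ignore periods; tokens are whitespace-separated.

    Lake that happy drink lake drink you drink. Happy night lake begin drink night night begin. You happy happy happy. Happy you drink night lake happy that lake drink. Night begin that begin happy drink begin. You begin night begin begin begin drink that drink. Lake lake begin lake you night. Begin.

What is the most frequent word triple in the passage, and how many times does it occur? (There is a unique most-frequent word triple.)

"happy happy happy", 2 times

Trigram frequencies (highest first):
  happy happy happy: 2
  lake that happy: 1
  that happy drink: 1
  happy drink lake: 1
  drink lake drink: 1
  lake drink you: 1
  … (43 more, each ≤ 1)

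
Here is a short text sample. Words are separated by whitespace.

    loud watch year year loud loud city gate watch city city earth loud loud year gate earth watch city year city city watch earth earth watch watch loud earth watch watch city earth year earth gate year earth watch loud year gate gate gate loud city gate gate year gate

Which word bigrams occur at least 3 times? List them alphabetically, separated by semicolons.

earth watch; gate gate; watch city; year gate

Bigram counts meeting the condition (at least 3 times):
  earth watch: 4
  gate gate: 3
  watch city: 3
  year gate: 3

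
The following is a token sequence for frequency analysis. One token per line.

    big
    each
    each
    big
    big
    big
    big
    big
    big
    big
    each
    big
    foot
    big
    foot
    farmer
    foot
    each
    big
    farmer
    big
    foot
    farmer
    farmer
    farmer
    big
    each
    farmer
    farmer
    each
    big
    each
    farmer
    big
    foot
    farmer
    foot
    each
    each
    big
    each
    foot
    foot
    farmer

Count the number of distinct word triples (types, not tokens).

30

44 tokens → 42 trigram windows in total.
Repeated trigrams (each contributes count−1 duplicates):
  big big big: 5
  big foot farmer: 3
  big each farmer: 2
  each big each: 2
  each each big: 2
  farmer big foot: 2
  farmer foot each: 2
  foot farmer foot: 2
12 duplicate windows → 42 − 12 = 30 distinct.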